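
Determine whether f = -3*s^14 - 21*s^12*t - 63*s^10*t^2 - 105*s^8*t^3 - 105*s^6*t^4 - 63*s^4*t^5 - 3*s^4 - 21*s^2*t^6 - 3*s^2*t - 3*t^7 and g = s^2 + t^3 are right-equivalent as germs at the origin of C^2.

No.

The Hessian of f at 0 has rank 0. Corank 2; j^3 = -3*s^2*t has shape L^2 M (L != M), so D-series; mu = 8 gives D_8. The Hessian of g at 0 has rank 1. Corank 1: A-series; mu = 2 gives A_2. f is D_8 but g is A_2, hence not right-equivalent.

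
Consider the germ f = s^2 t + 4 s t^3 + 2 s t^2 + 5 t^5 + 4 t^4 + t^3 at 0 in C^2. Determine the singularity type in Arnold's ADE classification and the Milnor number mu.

Type D_{6}, Milnor number mu = 6.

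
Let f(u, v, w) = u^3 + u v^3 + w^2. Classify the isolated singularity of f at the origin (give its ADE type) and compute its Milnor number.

The Hessian of f at 0 has rank 1. Corank 2; j^3 = u^3 is a perfect cube, so E-series; the 4-jet and mu = 7 give E_7.

Type E_{7}, Milnor number mu = 7.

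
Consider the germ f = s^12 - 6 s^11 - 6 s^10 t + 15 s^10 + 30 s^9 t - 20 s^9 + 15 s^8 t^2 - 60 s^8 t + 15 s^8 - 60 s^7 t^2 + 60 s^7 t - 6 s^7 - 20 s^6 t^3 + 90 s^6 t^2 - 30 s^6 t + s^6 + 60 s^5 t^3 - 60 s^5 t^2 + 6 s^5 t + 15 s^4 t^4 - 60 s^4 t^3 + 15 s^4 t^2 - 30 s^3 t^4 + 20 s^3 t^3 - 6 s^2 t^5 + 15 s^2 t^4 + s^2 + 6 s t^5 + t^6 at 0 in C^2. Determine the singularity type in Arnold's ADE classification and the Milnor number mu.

The Hessian of f at 0 has rank 1. Corank 1: A-series; mu = 5 gives A_5.

Type A5, Milnor number mu = 5.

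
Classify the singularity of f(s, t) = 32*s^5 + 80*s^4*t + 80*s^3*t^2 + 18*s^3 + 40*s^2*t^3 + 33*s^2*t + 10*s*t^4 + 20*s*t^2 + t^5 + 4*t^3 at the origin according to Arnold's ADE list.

D_6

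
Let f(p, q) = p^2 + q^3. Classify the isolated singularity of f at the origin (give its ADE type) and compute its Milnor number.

Type A_2, Milnor number mu = 2.

The Hessian of f at 0 has rank 1. Corank 1: A-series; mu = 2 gives A_2.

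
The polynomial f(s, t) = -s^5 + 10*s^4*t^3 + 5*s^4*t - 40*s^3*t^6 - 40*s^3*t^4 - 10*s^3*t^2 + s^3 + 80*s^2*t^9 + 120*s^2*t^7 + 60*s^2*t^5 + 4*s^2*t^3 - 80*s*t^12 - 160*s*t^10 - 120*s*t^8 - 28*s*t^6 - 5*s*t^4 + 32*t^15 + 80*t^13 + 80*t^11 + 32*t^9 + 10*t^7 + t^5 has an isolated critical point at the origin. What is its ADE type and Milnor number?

Type E8, Milnor number mu = 8.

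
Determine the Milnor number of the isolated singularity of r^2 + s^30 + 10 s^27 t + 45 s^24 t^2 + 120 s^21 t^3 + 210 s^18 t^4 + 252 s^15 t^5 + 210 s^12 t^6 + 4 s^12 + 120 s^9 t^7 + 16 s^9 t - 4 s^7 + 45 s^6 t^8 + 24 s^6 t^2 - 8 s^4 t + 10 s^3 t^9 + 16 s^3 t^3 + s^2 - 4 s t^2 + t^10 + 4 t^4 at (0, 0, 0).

9

The Hessian of f at 0 is [[2, 0, 0], [0, 0, 0], [0, 0, 2]] with rank 2, so corank 1. A Groebner basis of the Jacobian ideal J(f) in C{s,t,r} is {s^4 - s*t/2 + t^3, s^3*t - s/4 + t^2/2, -s^2/4 + t^4, -s^2/2 + s*t^2, r}; counting standard monomials gives mu = 9. Corank 1: A-series; mu = 9 gives A_9.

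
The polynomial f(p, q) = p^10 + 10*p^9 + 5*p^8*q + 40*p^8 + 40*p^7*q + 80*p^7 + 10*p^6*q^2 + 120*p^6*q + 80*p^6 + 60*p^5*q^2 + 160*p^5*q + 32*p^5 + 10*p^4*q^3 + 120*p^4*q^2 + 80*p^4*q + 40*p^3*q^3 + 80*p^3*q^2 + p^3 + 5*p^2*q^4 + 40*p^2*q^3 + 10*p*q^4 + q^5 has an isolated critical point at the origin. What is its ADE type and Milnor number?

Type E_{8}, Milnor number mu = 8.

The Hessian of f at 0 is [[0, 0], [0, 0]] with rank 0, so corank 2. A Groebner basis of the Jacobian ideal J(f) in C{p,q} is {q^5, p*q^3 + q^4/8, p^2}; counting standard monomials gives mu = 8. Corank 2; j^3 = p^3 is a perfect cube, so E-series; the 5-jet and mu = 8 give E_8.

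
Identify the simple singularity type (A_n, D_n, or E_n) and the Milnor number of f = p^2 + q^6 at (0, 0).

Type A_{5}, Milnor number mu = 5.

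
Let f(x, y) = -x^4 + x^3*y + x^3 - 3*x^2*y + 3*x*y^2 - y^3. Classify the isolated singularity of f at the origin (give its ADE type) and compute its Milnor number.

The Hessian of f at 0 has rank 0. Corank 2; j^3 = (x - y)^3 is a perfect cube, so E-series; the 4-jet and mu = 7 give E_7.

Type E_{7}, Milnor number mu = 7.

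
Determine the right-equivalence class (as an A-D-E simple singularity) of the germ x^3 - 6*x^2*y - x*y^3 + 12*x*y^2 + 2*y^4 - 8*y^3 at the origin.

E_{7}

The Hessian of f at 0 has rank 0. Corank 2; j^3 = (x - 2*y)^3 is a perfect cube, so E-series; the 4-jet and mu = 7 give E_7.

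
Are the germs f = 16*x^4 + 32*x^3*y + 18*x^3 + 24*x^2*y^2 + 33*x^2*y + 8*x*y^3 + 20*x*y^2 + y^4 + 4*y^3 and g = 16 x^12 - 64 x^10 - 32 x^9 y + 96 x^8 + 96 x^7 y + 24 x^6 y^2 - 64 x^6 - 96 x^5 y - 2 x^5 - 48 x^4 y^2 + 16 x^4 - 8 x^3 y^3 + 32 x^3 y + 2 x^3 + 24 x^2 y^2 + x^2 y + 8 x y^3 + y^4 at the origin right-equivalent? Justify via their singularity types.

Yes.

The Hessian of f at 0 has rank 0. Corank 2; j^3 = (2*x + y)*(3*x + 2*y)^2 has shape L^2 M (L != M), so D-series; mu = 5 gives D_5. The Hessian of g at 0 has rank 0. Corank 2; j^3 = x^2*(2*x + y) has shape L^2 M (L != M), so D-series; mu = 5 gives D_5. Both have type D_5, hence right-equivalent.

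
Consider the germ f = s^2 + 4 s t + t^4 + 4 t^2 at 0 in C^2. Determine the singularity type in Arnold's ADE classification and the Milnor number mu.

The Hessian of f at 0 is [[2, 4], [4, 8]] with rank 1, so corank 1. A Groebner basis of the Jacobian ideal J(f) in C{s,t} is {t^3, s + 2*t}; counting standard monomials gives mu = 3. Corank 1: A-series; mu = 3 gives A_3.

Type A_3, Milnor number mu = 3.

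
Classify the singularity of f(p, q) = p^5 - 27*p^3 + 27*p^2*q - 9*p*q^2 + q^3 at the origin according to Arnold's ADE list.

E8

The Hessian of f at 0 has rank 0. Corank 2; j^3 = -(3*p - q)^3 is a perfect cube, so E-series; the 5-jet and mu = 8 give E_8.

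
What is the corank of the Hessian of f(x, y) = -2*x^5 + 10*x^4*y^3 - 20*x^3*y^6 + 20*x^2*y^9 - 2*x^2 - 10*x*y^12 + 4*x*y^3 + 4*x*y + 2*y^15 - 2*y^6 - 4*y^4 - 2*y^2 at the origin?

Hessian at 0 has rank 1.

1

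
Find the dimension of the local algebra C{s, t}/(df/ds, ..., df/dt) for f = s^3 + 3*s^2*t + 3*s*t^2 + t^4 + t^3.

The Hessian of f at 0 is [[0, 0], [0, 0]] with rank 0, so corank 2. A Groebner basis of the Jacobian ideal J(f) in C{s,t} is {t^3, s^2 + 2*s*t + t^2}; counting standard monomials gives mu = 6. Corank 2; j^3 = (s + t)^3 is a perfect cube, so E-series; the 4-jet and mu = 6 give E_6.

6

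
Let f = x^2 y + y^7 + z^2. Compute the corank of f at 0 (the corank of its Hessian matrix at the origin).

2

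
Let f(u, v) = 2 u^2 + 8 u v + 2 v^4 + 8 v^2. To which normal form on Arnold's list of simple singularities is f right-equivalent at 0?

The Hessian of f at 0 is [[4, 8], [8, 16]] with rank 1, so corank 1. A Groebner basis of the Jacobian ideal J(f) in C{u,v} is {v^3, u + 2*v}; counting standard monomials gives mu = 3. Corank 1: A-series; mu = 3 gives A_3.

A_{3}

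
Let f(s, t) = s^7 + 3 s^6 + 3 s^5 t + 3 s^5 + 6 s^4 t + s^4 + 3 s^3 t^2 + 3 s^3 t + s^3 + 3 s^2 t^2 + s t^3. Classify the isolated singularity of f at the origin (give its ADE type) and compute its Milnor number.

Type E_{7}, Milnor number mu = 7.

The Hessian of f at 0 has rank 0. Corank 2; j^3 = s^3 is a perfect cube, so E-series; the 4-jet and mu = 7 give E_7.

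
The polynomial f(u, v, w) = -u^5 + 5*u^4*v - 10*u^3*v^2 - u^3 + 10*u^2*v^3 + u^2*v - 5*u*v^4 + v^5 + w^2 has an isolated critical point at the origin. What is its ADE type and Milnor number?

Type D_{6}, Milnor number mu = 6.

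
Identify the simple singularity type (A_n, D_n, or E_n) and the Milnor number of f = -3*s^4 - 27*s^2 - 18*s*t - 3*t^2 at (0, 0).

Type A_3, Milnor number mu = 3.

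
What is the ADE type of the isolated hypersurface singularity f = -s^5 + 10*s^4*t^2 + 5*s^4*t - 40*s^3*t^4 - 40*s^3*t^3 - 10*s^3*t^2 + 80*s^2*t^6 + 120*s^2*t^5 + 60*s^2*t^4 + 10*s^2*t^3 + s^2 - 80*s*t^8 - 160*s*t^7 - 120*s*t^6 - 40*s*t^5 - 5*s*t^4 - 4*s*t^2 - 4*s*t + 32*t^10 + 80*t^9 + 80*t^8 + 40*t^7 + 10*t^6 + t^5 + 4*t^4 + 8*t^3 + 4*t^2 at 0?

A_{4}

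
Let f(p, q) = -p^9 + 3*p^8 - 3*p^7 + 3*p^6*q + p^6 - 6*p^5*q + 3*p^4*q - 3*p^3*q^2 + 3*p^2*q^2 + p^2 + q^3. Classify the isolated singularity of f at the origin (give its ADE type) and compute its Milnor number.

The Hessian of f at 0 has rank 1. Corank 1: A-series; mu = 2 gives A_2.

Type A2, Milnor number mu = 2.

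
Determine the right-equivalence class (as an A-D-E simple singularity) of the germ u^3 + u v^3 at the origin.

The Hessian of f at 0 has rank 0. Corank 2; j^3 = u^3 is a perfect cube, so E-series; the 4-jet and mu = 7 give E_7.

E7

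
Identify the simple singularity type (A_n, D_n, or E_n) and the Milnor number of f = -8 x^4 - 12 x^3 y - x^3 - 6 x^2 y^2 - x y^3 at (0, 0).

Type E_7, Milnor number mu = 7.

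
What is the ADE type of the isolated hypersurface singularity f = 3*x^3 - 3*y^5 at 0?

E_8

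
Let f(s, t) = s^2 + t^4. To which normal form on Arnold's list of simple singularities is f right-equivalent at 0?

A_{3}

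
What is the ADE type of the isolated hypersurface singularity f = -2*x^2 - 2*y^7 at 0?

A_{6}

The Hessian of f at 0 has rank 1. Corank 1: A-series; mu = 6 gives A_6.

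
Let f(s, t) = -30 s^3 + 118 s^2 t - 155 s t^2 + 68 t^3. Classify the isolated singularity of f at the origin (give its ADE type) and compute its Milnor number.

The Hessian of f at 0 has rank 0. Corank 2; j^3 = -(3*s - 4*t)*(10*s^2 - 26*s*t + 17*t^2) splits into three distinct lines over C (the quadratic factor has nonzero discriminant), so D_4.

Type D4, Milnor number mu = 4.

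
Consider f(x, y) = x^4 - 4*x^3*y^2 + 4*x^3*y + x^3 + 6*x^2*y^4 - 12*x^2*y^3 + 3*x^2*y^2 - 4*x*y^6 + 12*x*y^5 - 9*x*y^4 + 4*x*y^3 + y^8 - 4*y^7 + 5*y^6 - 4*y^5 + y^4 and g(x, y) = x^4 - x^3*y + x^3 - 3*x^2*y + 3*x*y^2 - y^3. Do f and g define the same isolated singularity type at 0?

No.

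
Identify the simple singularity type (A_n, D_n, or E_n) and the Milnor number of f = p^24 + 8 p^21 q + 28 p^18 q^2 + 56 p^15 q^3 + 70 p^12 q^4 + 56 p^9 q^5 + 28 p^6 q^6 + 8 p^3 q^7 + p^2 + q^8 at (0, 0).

The Hessian of f at 0 has rank 1. Corank 1: A-series; mu = 7 gives A_7.

Type A7, Milnor number mu = 7.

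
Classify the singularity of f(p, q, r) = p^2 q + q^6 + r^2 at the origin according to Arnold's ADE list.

The Hessian of f at 0 is [[0, 0, 0], [0, 0, 0], [0, 0, 2]] with rank 1, so corank 2. A Groebner basis of the Jacobian ideal J(f) in C{p,q,r} is {p^2/6 + q^5, p^3, p*q, r}; counting standard monomials gives mu = 7. Corank 2; j^3 = p^2*q has shape L^2 M (L != M), so D-series; mu = 7 gives D_7.

D_7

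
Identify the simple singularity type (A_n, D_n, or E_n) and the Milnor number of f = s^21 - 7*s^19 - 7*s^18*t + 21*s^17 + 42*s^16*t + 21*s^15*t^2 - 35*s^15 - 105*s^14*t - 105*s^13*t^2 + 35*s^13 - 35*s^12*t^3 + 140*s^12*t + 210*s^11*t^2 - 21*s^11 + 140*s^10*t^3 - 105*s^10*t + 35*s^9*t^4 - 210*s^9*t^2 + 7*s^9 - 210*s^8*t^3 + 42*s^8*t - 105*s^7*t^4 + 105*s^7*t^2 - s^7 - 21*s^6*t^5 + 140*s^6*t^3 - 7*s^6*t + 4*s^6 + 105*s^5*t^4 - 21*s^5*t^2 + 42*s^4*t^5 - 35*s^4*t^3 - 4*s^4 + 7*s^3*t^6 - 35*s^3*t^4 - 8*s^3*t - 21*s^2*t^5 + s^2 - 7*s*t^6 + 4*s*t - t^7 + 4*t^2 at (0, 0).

The Hessian of f at 0 has rank 1. Corank 1: A-series; mu = 6 gives A_6.

Type A_6, Milnor number mu = 6.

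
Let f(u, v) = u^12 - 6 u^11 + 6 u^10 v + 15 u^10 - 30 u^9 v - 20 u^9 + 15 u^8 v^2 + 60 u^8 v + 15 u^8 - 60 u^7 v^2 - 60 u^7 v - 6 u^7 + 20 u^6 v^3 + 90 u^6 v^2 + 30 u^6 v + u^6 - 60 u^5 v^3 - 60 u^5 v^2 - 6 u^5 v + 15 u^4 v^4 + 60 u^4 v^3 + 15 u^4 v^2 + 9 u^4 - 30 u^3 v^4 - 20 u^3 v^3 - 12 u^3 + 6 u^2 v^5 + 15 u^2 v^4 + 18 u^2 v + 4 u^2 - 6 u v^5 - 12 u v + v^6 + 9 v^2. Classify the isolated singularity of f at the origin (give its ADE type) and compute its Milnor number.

The Hessian of f at 0 is [[8, -12], [-12, 18]] with rank 1, so corank 1. A Groebner basis of the Jacobian ideal J(f) in C{u,v} is {u*v^2 - 4*u*v/3 + 16*u/81 + 4*v^2/3 - 8*v/27, -40*u*v/27 + 64*u/243 + v^3 + 4*v^2/3 - 32*v/81, u^2 - 2*u/3 + v}; counting standard monomials gives mu = 5. Corank 1: A-series; mu = 5 gives A_5.

Type A_5, Milnor number mu = 5.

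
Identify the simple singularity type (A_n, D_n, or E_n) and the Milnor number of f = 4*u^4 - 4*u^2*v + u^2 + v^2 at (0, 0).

Type A1, Milnor number mu = 1.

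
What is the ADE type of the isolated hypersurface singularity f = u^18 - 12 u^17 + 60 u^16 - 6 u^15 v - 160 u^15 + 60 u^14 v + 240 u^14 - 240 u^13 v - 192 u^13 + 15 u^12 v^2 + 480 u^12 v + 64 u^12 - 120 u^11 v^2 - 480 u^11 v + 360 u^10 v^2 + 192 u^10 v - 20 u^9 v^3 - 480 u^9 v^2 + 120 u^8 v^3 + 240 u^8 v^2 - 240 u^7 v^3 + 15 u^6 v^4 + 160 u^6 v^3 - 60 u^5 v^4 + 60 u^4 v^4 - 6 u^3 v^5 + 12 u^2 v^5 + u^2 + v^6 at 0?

A_5

The Hessian of f at 0 has rank 1. Corank 1: A-series; mu = 5 gives A_5.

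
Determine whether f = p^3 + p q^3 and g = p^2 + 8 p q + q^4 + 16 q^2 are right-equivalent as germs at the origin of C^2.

No.

The Hessian of f at 0 has rank 0. Corank 2; j^3 = p^3 is a perfect cube, so E-series; the 4-jet and mu = 7 give E_7. The Hessian of g at 0 has rank 1. Corank 1: A-series; mu = 3 gives A_3. f is E_7 but g is A_3, hence not right-equivalent.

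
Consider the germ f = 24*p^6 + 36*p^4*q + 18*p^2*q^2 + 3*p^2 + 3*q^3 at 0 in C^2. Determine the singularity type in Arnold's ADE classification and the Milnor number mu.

Type A_{2}, Milnor number mu = 2.

The Hessian of f at 0 has rank 1. Corank 1: A-series; mu = 2 gives A_2.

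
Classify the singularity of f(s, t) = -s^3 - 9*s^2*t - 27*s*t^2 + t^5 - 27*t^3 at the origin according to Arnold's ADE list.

E8

The Hessian of f at 0 has rank 0. Corank 2; j^3 = -(s + 3*t)^3 is a perfect cube, so E-series; the 5-jet and mu = 8 give E_8.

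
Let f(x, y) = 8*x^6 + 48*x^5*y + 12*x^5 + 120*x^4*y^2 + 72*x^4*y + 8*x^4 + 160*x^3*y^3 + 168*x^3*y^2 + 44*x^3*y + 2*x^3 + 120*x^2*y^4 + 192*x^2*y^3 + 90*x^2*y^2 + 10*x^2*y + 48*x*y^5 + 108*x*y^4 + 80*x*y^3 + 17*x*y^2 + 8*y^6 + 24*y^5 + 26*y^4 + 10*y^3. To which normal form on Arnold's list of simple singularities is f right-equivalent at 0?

D4

The Hessian of f at 0 has rank 0. Corank 2; j^3 = (x + 2*y)*(2*x^2 + 6*x*y + 5*y^2) splits into three distinct lines over C (the quadratic factor has nonzero discriminant), so D_4.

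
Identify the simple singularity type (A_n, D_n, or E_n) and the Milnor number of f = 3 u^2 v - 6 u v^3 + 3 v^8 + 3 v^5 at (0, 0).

Type D_9, Milnor number mu = 9.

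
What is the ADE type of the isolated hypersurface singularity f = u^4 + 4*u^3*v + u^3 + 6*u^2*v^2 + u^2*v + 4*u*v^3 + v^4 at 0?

D_{5}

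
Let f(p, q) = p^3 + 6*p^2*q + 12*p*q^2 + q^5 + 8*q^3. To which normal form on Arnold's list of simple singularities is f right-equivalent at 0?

E_8

The Hessian of f at 0 has rank 0. Corank 2; j^3 = (p + 2*q)^3 is a perfect cube, so E-series; the 5-jet and mu = 8 give E_8.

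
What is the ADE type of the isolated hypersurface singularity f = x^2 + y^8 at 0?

A_7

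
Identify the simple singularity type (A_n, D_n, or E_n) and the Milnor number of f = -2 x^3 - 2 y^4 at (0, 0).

The Hessian of f at 0 is [[0, 0], [0, 0]] with rank 0, so corank 2. A Groebner basis of the Jacobian ideal J(f) in C{x,y} is {y^3, x^2}; counting standard monomials gives mu = 6. Corank 2; j^3 = -2*x^3 is a perfect cube, so E-series; the 4-jet and mu = 6 give E_6.

Type E6, Milnor number mu = 6.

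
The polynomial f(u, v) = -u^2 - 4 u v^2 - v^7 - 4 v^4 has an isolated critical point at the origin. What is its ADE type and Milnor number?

The Hessian of f at 0 has rank 1. Corank 1: A-series; mu = 6 gives A_6.

Type A_{6}, Milnor number mu = 6.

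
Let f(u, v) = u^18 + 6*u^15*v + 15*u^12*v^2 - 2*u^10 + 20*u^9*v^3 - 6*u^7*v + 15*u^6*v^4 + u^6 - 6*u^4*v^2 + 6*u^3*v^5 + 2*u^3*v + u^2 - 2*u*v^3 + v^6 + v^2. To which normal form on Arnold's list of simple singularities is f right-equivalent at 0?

A_{1}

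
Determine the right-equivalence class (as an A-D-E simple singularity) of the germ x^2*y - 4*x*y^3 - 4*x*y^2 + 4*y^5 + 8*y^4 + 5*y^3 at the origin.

D4

The Hessian of f at 0 is [[0, 0], [0, 0]] with rank 0, so corank 2. A Groebner basis of the Jacobian ideal J(f) in C{x,y} is {y^3, x^2 - y^2, x*y - 2*y^2}; counting standard monomials gives mu = 4. Corank 2; j^3 = y*(x^2 - 4*x*y + 5*y^2) splits into three distinct lines over C (the quadratic factor has nonzero discriminant), so D_4.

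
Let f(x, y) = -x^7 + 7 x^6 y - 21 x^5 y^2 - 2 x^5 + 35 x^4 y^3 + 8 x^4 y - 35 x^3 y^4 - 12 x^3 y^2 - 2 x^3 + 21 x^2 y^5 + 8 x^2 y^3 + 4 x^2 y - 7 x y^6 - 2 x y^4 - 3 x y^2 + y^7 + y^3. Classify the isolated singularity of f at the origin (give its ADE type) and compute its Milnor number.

Type D_{4}, Milnor number mu = 4.

The Hessian of f at 0 is [[0, 0], [0, 0]] with rank 0, so corank 2. A Groebner basis of the Jacobian ideal J(f) in C{x,y} is {y^3, x^2 - 3*y^2/2, x*y - 3*y^2/2}; counting standard monomials gives mu = 4. Corank 2; j^3 = -(x - y)*(2*x^2 - 2*x*y + y^2) splits into three distinct lines over C (the quadratic factor has nonzero discriminant), so D_4.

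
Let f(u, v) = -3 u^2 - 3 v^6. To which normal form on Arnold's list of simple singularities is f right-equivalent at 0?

A5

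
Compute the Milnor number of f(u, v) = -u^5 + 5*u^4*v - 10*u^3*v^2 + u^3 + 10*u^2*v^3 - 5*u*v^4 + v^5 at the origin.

8

The Hessian of f at 0 is [[0, 0], [0, 0]] with rank 0, so corank 2. A Groebner basis of the Jacobian ideal J(f) in C{u,v} is {v^5, u*v^3 - v^4/4, u^2}; counting standard monomials gives mu = 8. Corank 2; j^3 = u^3 is a perfect cube, so E-series; the 5-jet and mu = 8 give E_8.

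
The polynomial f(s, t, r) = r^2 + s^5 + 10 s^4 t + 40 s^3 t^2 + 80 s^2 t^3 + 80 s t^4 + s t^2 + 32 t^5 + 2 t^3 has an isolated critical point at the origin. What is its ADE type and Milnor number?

Type D_6, Milnor number mu = 6.

The Hessian of f at 0 has rank 1. Corank 2; j^3 = t^2*(s + 2*t) has shape L^2 M (L != M), so D-series; mu = 6 gives D_6.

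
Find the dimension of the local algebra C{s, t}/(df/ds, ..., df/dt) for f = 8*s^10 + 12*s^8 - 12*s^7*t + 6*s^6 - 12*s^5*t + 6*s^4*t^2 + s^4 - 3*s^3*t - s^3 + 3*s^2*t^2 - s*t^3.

The Hessian of f at 0 is [[0, 0], [0, 0]] with rank 0, so corank 2. A Groebner basis of the Jacobian ideal J(f) in C{s,t} is {3*s^2 + t^4 + t^3, s^3, s^2*t - s^2 - t^3/3, -2*s^2 + s*t^2 - 2*t^3/3}; counting standard monomials gives mu = 7. Corank 2; j^3 = -s^3 is a perfect cube, so E-series; the 4-jet and mu = 7 give E_7.

7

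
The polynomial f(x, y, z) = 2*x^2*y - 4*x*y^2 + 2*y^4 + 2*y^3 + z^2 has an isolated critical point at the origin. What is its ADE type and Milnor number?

Type D_{5}, Milnor number mu = 5.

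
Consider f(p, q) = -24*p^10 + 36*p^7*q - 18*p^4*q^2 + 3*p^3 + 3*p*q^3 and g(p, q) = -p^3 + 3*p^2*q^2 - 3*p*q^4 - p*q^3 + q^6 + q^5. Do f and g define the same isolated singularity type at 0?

The Hessian of f at 0 has rank 0. Corank 2; j^3 = 3*p^3 is a perfect cube, so E-series; the 4-jet and mu = 7 give E_7. The Hessian of g at 0 has rank 0. Corank 2; j^3 = -p^3 is a perfect cube, so E-series; the 4-jet and mu = 7 give E_7. Both have type E_7, hence right-equivalent.

Yes.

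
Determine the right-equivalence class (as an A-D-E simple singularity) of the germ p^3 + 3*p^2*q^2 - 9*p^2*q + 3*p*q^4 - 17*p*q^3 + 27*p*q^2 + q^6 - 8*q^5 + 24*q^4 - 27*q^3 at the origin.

The Hessian of f at 0 is [[0, 0], [0, 0]] with rank 0, so corank 2. A Groebner basis of the Jacobian ideal J(f) in C{p,q} is {-p^2 + 6*p*q + q^4 - q^3/3 - 9*q^2, p^3 + 30*p^2 - 180*p*q - 17*q^3 + 270*q^2, p^2*q + 19*p^2/3 - 38*p*q - 62*q^3/9 + 57*q^2, p^2 + p*q^2 - 6*p*q - 8*q^3/3 + 9*q^2}; counting standard monomials gives mu = 7. Corank 2; j^3 = (p - 3*q)^3 is a perfect cube, so E-series; the 4-jet and mu = 7 give E_7.

E_7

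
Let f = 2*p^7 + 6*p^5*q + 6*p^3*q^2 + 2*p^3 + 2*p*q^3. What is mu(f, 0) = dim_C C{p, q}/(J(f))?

The Hessian of f at 0 is [[0, 0], [0, 0]] with rank 0, so corank 2. A Groebner basis of the Jacobian ideal J(f) in C{p,q} is {p^3, p*q^2, 3*p^2 + q^3}; counting standard monomials gives mu = 7. Corank 2; j^3 = 2*p^3 is a perfect cube, so E-series; the 4-jet and mu = 7 give E_7.

7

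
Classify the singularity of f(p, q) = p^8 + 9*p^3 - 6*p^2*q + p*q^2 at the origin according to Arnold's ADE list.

D_{9}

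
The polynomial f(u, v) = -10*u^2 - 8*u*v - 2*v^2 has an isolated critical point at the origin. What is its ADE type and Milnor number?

Type A_{1}, Milnor number mu = 1.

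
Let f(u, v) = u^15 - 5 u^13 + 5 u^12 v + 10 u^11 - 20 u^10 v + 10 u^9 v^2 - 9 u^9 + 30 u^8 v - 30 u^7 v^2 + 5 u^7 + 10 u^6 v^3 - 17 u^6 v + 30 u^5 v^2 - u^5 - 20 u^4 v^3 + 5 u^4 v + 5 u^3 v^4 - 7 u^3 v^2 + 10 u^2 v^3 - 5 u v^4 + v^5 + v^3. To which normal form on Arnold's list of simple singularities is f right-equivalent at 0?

E8

The Hessian of f at 0 is [[0, 0], [0, 0]] with rank 0, so corank 2. A Groebner basis of the Jacobian ideal J(f) in C{u,v} is {u^4 + 2*v^2, u^3*v + v^2/2, u*v^2, v^3}; counting standard monomials gives mu = 8. Corank 2; j^3 = v^3 is a perfect cube, so E-series; the 5-jet and mu = 8 give E_8.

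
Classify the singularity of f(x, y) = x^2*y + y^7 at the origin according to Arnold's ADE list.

D8

The Hessian of f at 0 has rank 0. Corank 2; j^3 = x^2*y has shape L^2 M (L != M), so D-series; mu = 8 gives D_8.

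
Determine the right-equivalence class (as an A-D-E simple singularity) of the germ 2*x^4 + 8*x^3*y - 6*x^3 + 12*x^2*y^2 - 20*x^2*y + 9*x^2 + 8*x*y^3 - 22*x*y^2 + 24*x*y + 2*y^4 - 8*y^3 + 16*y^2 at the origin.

A_{3}

The Hessian of f at 0 is [[18, 24], [24, 32]] with rank 1, so corank 1. A Groebner basis of the Jacobian ideal J(f) in C{x,y} is {x^2 - 48*x - 64*y, x*y + 36*x + 48*y, -27*x + y^2 - 36*y}; counting standard monomials gives mu = 3. Corank 1: A-series; mu = 3 gives A_3.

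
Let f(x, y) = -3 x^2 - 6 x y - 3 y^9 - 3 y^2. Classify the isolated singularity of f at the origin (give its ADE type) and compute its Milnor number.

Type A8, Milnor number mu = 8.

The Hessian of f at 0 has rank 1. Corank 1: A-series; mu = 8 gives A_8.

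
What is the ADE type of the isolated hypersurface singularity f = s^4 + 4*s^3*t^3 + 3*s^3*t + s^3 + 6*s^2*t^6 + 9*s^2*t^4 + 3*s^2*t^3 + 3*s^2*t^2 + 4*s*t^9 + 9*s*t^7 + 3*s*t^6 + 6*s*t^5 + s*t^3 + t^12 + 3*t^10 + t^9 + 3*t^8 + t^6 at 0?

E_7

The Hessian of f at 0 is [[0, 0], [0, 0]] with rank 0, so corank 2. A Groebner basis of the Jacobian ideal J(f) in C{s,t} is {3*s^2 + t^4 + t^3, s^3, s^2*t - s^2 - t^3/3, 2*s^2 + s*t^2 + 2*t^3/3}; counting standard monomials gives mu = 7. Corank 2; j^3 = s^3 is a perfect cube, so E-series; the 4-jet and mu = 7 give E_7.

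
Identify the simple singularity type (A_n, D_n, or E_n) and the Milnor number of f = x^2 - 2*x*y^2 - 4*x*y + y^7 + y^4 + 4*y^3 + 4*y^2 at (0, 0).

The Hessian of f at 0 is [[2, -4], [-4, 8]] with rank 1, so corank 1. A Groebner basis of the Jacobian ideal J(f) in C{x,y} is {x^3 - 6*x^2*y + 12*x^2 - 32*x*y + 16*x - 32*y, -x + y^2 + 2*y}; counting standard monomials gives mu = 6. Corank 1: A-series; mu = 6 gives A_6.

Type A6, Milnor number mu = 6.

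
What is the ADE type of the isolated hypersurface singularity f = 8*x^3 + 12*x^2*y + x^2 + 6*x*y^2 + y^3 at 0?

A2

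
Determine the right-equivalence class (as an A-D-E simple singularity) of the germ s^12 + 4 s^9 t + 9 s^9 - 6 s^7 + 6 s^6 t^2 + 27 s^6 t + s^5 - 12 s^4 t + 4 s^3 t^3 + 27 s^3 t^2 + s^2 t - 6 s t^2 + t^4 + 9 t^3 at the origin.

The Hessian of f at 0 is [[0, 0], [0, 0]] with rank 0, so corank 2. A Groebner basis of the Jacobian ideal J(f) in C{s,t} is {s^3 + 27*s^2/4 - 243*t^2/4, s^2/4 + t^3 - 9*t^2/4, s*t - 3*t^2}; counting standard monomials gives mu = 5. Corank 2; j^3 = t*(s - 3*t)^2 has shape L^2 M (L != M), so D-series; mu = 5 gives D_5.

D_{5}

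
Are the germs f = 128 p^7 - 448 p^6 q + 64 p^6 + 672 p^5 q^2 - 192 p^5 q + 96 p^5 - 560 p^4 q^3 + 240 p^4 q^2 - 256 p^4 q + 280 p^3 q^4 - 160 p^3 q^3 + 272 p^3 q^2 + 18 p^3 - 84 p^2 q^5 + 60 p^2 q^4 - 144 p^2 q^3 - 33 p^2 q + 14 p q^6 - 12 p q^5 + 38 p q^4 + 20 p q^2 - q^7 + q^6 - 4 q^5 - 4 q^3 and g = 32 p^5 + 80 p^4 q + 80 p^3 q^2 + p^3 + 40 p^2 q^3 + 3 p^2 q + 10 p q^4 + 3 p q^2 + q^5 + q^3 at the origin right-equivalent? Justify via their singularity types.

The Hessian of f at 0 has rank 0. Corank 2; j^3 = (2*p - q)*(3*p - 2*q)^2 has shape L^2 M (L != M), so D-series; mu = 7 gives D_7. The Hessian of g at 0 has rank 0. Corank 2; j^3 = (p + q)^3 is a perfect cube, so E-series; the 5-jet and mu = 8 give E_8. f is D_7 but g is E_8, hence not right-equivalent.

No.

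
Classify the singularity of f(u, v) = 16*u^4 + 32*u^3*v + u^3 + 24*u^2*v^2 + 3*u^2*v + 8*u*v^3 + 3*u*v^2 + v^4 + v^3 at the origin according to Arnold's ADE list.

E6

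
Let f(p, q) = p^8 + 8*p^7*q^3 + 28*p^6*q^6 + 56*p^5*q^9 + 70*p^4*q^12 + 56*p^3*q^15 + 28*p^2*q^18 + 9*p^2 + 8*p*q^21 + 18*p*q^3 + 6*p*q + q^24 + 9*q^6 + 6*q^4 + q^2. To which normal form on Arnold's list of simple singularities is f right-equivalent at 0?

The Hessian of f at 0 is [[18, 6], [6, 2]] with rank 1, so corank 1. A Groebner basis of the Jacobian ideal J(f) in C{p,q} is {p^3 - p*q^2/3 + 2*p/27 + 2*q/81, p^2*q + 2*p*q^2/3 - p/9 - q/27, p + q^3 + q/3}; counting standard monomials gives mu = 7. Corank 1: A-series; mu = 7 gives A_7.

A7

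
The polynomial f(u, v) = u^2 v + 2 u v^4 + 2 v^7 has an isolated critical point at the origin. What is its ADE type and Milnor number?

Type D_8, Milnor number mu = 8.

The Hessian of f at 0 has rank 0. Corank 2; j^3 = u^2*v has shape L^2 M (L != M), so D-series; mu = 8 gives D_8.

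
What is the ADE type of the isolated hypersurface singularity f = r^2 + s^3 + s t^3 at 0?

E_7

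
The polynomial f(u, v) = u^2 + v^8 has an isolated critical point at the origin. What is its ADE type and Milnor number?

Type A_{7}, Milnor number mu = 7.

The Hessian of f at 0 has rank 1. Corank 1: A-series; mu = 7 gives A_7.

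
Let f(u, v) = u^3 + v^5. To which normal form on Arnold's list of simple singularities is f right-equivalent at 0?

The Hessian of f at 0 is [[0, 0], [0, 0]] with rank 0, so corank 2. A Groebner basis of the Jacobian ideal J(f) in C{u,v} is {v^4, u^2}; counting standard monomials gives mu = 8. Corank 2; j^3 = u^3 is a perfect cube, so E-series; the 5-jet and mu = 8 give E_8.

E_{8}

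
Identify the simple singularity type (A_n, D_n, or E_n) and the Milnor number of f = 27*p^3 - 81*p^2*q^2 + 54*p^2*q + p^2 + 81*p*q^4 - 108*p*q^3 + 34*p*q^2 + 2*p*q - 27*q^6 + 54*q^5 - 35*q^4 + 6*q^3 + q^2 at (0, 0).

Type A_2, Milnor number mu = 2.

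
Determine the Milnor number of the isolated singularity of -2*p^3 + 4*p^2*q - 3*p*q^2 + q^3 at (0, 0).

The Hessian of f at 0 is [[0, 0], [0, 0]] with rank 0, so corank 2. A Groebner basis of the Jacobian ideal J(f) in C{p,q} is {q^3, p^2 - 3*q^2/2, p*q - 3*q^2/2}; counting standard monomials gives mu = 4. Corank 2; j^3 = -(p - q)*(2*p^2 - 2*p*q + q^2) splits into three distinct lines over C (the quadratic factor has nonzero discriminant), so D_4.

4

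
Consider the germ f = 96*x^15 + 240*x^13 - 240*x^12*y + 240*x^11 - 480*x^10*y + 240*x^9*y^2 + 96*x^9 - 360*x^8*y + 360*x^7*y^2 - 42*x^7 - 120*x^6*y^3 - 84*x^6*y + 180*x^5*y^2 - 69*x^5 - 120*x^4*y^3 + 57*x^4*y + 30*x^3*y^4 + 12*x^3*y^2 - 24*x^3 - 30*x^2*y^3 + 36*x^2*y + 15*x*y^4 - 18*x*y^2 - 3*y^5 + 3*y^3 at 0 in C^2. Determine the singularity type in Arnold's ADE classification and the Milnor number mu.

Type E_8, Milnor number mu = 8.

The Hessian of f at 0 is [[0, 0], [0, 0]] with rank 0, so corank 2. A Groebner basis of the Jacobian ideal J(f) in C{x,y} is {20*x^2 + x*y^3 - 20*x*y + 5*y^2, 32*x^2 - 32*x*y + y^4 + 8*y^2, x^3 - 3*x*y^2/4 + y^3/4, x^2*y - x*y^2 + y^3/4}; counting standard monomials gives mu = 8. Corank 2; j^3 = -3*(2*x - y)^3 is a perfect cube, so E-series; the 5-jet and mu = 8 give E_8.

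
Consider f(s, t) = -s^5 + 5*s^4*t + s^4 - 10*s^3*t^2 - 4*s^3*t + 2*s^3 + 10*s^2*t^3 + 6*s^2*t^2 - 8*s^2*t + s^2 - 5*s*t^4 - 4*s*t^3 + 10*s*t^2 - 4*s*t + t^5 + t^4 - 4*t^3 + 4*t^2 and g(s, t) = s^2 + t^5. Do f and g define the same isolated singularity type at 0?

Yes.

The Hessian of f at 0 has rank 1. Corank 1: A-series; mu = 4 gives A_4. The Hessian of g at 0 has rank 1. Corank 1: A-series; mu = 4 gives A_4. Both have type A_4, hence right-equivalent.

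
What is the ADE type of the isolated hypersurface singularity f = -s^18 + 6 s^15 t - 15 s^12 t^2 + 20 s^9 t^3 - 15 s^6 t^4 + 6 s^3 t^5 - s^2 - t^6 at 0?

A_{5}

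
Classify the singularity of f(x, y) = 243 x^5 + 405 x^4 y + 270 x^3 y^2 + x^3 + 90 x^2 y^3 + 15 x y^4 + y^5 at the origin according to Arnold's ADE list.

E8

The Hessian of f at 0 is [[0, 0], [0, 0]] with rank 0, so corank 2. A Groebner basis of the Jacobian ideal J(f) in C{x,y} is {y^5, x*y^3 + y^4/12, x^2}; counting standard monomials gives mu = 8. Corank 2; j^3 = x^3 is a perfect cube, so E-series; the 5-jet and mu = 8 give E_8.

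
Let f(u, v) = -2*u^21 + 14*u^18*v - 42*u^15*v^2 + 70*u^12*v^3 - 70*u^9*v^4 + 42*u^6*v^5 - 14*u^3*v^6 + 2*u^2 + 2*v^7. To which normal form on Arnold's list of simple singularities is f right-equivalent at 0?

The Hessian of f at 0 is [[4, 0], [0, 0]] with rank 1, so corank 1. A Groebner basis of the Jacobian ideal J(f) in C{u,v} is {v^6, u}; counting standard monomials gives mu = 6. Corank 1: A-series; mu = 6 gives A_6.

A_{6}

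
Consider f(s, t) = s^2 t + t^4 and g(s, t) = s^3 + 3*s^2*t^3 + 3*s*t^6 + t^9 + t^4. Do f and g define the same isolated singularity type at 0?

The Hessian of f at 0 has rank 0. Corank 2; j^3 = s^2*t has shape L^2 M (L != M), so D-series; mu = 5 gives D_5. The Hessian of g at 0 has rank 0. Corank 2; j^3 = s^3 is a perfect cube, so E-series; the 4-jet and mu = 6 give E_6. f is D_5 but g is E_6, hence not right-equivalent.

No.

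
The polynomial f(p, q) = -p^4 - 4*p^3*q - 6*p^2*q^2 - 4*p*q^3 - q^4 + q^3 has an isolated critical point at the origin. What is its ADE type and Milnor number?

Type E_6, Milnor number mu = 6.

The Hessian of f at 0 is [[0, 0], [0, 0]] with rank 0, so corank 2. A Groebner basis of the Jacobian ideal J(f) in C{p,q} is {p^3 + 3*p^2*q, q^2}; counting standard monomials gives mu = 6. Corank 2; j^3 = q^3 is a perfect cube, so E-series; the 4-jet and mu = 6 give E_6.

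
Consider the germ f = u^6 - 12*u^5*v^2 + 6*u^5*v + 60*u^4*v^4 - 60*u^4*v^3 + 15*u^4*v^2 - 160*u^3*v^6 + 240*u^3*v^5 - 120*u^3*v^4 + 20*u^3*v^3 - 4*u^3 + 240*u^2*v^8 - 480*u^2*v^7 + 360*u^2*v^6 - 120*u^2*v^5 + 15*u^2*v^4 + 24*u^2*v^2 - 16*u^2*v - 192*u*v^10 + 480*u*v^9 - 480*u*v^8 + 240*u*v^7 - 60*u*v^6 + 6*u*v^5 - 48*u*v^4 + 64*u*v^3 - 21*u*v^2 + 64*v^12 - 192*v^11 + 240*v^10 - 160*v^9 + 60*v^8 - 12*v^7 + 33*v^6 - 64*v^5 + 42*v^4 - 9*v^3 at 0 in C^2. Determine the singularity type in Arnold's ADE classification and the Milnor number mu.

The Hessian of f at 0 has rank 0. Corank 2; j^3 = -(u + v)*(2*u + 3*v)^2 has shape L^2 M (L != M), so D-series; mu = 7 gives D_7.

Type D_7, Milnor number mu = 7.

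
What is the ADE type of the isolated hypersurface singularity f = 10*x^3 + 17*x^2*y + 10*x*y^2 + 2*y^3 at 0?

The Hessian of f at 0 has rank 0. Corank 2; j^3 = (2*x + y)*(5*x^2 + 6*x*y + 2*y^2) splits into three distinct lines over C (the quadratic factor has nonzero discriminant), so D_4.

D_4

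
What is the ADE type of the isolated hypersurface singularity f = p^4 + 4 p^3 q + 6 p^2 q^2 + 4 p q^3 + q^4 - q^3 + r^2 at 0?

E6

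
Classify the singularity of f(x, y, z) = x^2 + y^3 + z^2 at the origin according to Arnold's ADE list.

A2

The Hessian of f at 0 has rank 2. Corank 1: A-series; mu = 2 gives A_2.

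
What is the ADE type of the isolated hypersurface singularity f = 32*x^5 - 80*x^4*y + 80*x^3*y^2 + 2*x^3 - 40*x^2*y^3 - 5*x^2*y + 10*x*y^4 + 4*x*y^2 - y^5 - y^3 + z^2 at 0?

D6

The Hessian of f at 0 is [[0, 0, 0], [0, 0, 0], [0, 0, 2]] with rank 1, so corank 2. A Groebner basis of the Jacobian ideal J(f) in C{x,y,z} is {-x*y/10 + y^4 + y^2/10, x*y^2 - y^3, x^2 - 3*x*y/2 + y^2/2, z}; counting standard monomials gives mu = 6. Corank 2; j^3 = (x - y)^2*(2*x - y) has shape L^2 M (L != M), so D-series; mu = 6 gives D_6.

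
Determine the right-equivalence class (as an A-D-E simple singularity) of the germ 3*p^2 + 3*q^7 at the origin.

A6

The Hessian of f at 0 is [[6, 0], [0, 0]] with rank 1, so corank 1. A Groebner basis of the Jacobian ideal J(f) in C{p,q} is {q^6, p}; counting standard monomials gives mu = 6. Corank 1: A-series; mu = 6 gives A_6.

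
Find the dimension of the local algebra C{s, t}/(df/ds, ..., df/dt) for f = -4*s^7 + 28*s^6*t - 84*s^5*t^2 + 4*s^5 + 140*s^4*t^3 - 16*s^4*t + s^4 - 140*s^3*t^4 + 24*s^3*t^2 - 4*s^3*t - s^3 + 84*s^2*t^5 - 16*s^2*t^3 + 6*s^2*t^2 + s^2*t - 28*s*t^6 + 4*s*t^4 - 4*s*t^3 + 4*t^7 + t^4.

5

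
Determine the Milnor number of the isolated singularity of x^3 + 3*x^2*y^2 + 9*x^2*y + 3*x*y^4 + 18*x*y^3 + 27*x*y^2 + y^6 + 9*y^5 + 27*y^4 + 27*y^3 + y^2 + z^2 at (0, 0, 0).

2

The Hessian of f at 0 has rank 2. Corank 1: A-series; mu = 2 gives A_2.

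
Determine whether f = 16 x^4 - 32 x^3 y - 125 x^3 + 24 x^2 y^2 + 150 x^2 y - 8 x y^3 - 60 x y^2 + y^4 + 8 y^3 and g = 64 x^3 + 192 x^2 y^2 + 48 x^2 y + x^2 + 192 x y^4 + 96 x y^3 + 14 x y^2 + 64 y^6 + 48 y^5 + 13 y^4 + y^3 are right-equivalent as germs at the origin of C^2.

No.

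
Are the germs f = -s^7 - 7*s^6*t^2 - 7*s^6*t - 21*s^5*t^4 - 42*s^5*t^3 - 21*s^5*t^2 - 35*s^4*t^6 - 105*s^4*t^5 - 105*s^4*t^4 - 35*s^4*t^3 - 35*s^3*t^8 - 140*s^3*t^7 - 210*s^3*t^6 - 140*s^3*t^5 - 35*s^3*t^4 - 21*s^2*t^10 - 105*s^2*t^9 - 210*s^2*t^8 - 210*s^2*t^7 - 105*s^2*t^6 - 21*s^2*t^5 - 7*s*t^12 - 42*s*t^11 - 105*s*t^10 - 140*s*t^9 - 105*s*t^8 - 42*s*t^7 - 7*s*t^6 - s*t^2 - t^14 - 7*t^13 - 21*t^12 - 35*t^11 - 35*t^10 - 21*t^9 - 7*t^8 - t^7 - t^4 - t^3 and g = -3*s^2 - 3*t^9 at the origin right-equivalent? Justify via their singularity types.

No.

The Hessian of f at 0 has rank 0. Corank 2; j^3 = -t^2*(s + t) has shape L^2 M (L != M), so D-series; mu = 8 gives D_8. The Hessian of g at 0 has rank 1. Corank 1: A-series; mu = 8 gives A_8. f is D_8 but g is A_8, hence not right-equivalent.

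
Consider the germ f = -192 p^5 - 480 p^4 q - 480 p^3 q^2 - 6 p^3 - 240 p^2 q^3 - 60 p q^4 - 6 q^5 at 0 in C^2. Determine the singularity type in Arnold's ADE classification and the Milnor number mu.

Type E_{8}, Milnor number mu = 8.

The Hessian of f at 0 has rank 0. Corank 2; j^3 = -6*p^3 is a perfect cube, so E-series; the 5-jet and mu = 8 give E_8.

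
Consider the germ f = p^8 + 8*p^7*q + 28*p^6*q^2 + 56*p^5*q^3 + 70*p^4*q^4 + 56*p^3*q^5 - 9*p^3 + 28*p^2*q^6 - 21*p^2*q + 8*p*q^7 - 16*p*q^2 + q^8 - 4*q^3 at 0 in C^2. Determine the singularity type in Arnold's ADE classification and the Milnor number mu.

Type D9, Milnor number mu = 9.

The Hessian of f at 0 has rank 0. Corank 2; j^3 = -(p + q)*(3*p + 2*q)^2 has shape L^2 M (L != M), so D-series; mu = 9 gives D_9.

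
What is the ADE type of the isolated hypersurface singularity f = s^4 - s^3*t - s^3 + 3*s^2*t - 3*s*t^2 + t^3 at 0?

E7

The Hessian of f at 0 is [[0, 0], [0, 0]] with rank 0, so corank 2. A Groebner basis of the Jacobian ideal J(f) in C{s,t} is {3*s^2 - 6*s*t + t^4 - t^3 + 3*t^2, s^3 - 3*s^2 + 6*s*t - 3*t^2, s^2*t - 3*s^2 + 6*s*t - 3*t^2, -2*s^2 + s*t^2 + 4*s*t - t^3/3 - 2*t^2}; counting standard monomials gives mu = 7. Corank 2; j^3 = -(s - t)^3 is a perfect cube, so E-series; the 4-jet and mu = 7 give E_7.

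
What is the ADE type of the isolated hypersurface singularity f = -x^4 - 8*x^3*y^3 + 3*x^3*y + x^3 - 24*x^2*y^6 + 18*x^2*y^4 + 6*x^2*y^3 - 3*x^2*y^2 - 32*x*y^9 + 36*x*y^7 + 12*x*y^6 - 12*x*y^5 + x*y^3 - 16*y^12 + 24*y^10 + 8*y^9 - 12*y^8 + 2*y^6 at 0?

E_7

The Hessian of f at 0 is [[0, 0], [0, 0]] with rank 0, so corank 2. A Groebner basis of the Jacobian ideal J(f) in C{x,y} is {3*x^2 + y^4 + y^3, x^3, x^2*y - x^2 - y^3/3, -2*x^2 + x*y^2 - 2*y^3/3}; counting standard monomials gives mu = 7. Corank 2; j^3 = x^3 is a perfect cube, so E-series; the 4-jet and mu = 7 give E_7.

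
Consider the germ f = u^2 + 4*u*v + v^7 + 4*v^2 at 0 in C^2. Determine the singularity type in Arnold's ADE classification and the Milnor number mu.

Type A_6, Milnor number mu = 6.

The Hessian of f at 0 is [[2, 4], [4, 8]] with rank 1, so corank 1. A Groebner basis of the Jacobian ideal J(f) in C{u,v} is {v^6, u + 2*v}; counting standard monomials gives mu = 6. Corank 1: A-series; mu = 6 gives A_6.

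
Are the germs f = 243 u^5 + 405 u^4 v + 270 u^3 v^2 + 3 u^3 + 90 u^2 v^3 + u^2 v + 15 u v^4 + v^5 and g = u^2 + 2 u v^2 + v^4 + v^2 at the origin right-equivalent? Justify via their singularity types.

No.

The Hessian of f at 0 has rank 0. Corank 2; j^3 = u^2*(3*u + v) has shape L^2 M (L != M), so D-series; mu = 6 gives D_6. The Hessian of g at 0 has rank 2. Corank 0: nondegenerate Morse point, so A_1. f is D_6 but g is A_1, hence not right-equivalent.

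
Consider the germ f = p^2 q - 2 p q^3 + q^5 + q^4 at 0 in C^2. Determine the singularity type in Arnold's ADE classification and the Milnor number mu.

The Hessian of f at 0 is [[0, 0], [0, 0]] with rank 0, so corank 2. A Groebner basis of the Jacobian ideal J(f) in C{p,q} is {p*q^2, -p*q + q^3, p^2 + 4*p*q}; counting standard monomials gives mu = 5. Corank 2; j^3 = p^2*q has shape L^2 M (L != M), so D-series; mu = 5 gives D_5.

Type D5, Milnor number mu = 5.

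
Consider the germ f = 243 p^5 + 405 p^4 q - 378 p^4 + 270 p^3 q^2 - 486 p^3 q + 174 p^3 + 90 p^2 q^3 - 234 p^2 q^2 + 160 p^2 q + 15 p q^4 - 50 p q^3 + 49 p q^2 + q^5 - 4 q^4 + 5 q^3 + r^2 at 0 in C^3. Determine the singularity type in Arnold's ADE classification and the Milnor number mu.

The Hessian of f at 0 has rank 1. Corank 2; j^3 = (3*p + q)*(58*p^2 + 34*p*q + 5*q^2) splits into three distinct lines over C (the quadratic factor has nonzero discriminant), so D_4.

Type D_4, Milnor number mu = 4.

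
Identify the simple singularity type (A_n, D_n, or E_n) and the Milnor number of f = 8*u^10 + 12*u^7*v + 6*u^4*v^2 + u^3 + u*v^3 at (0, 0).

The Hessian of f at 0 has rank 0. Corank 2; j^3 = u^3 is a perfect cube, so E-series; the 4-jet and mu = 7 give E_7.

Type E_{7}, Milnor number mu = 7.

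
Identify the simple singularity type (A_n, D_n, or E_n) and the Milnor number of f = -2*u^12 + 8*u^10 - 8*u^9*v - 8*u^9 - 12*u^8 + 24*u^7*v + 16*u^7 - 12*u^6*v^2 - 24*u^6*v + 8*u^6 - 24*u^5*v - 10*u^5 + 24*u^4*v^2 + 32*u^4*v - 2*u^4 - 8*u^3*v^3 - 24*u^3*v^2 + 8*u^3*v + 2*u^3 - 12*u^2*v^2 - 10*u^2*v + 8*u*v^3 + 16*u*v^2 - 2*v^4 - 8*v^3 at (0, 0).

The Hessian of f at 0 is [[0, 0], [0, 0]] with rank 0, so corank 2. A Groebner basis of the Jacobian ideal J(f) in C{u,v} is {u*v^2 + u*v/2 - v^2, u*v/4 + v^3 - v^2/2, u^2 - 3*u*v + 2*v^2}; counting standard monomials gives mu = 5. Corank 2; j^3 = 2*(u - 2*v)^2*(u - v) has shape L^2 M (L != M), so D-series; mu = 5 gives D_5.

Type D5, Milnor number mu = 5.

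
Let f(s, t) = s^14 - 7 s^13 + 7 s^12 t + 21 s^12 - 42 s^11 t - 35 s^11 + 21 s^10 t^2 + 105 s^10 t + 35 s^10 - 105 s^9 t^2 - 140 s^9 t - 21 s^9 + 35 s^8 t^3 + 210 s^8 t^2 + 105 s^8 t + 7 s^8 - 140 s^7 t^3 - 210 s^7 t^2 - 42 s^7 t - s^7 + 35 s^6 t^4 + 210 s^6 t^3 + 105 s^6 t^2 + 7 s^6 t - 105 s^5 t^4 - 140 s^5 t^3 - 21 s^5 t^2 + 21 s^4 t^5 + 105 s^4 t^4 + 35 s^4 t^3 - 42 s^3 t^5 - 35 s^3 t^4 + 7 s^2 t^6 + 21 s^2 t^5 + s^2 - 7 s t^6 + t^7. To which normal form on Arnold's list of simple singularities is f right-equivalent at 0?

A6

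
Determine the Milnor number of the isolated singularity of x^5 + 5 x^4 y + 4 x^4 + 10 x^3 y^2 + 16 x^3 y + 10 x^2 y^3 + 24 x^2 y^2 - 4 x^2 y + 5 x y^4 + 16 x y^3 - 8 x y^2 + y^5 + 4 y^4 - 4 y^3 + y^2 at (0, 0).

The Hessian of f at 0 has rank 1. Corank 1: A-series; mu = 4 gives A_4.

4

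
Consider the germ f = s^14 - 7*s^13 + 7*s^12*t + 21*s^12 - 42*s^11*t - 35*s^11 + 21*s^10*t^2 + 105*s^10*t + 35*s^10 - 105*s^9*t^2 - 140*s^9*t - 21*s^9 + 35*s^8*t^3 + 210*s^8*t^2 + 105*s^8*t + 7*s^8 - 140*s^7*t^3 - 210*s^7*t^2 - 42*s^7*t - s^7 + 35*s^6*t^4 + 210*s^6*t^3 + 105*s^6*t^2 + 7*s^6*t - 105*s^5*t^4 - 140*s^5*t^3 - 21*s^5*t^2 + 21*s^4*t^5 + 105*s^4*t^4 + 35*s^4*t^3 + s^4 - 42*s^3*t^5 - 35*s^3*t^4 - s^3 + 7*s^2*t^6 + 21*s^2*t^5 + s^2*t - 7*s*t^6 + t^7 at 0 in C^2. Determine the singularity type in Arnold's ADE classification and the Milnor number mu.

The Hessian of f at 0 has rank 0. Corank 2; j^3 = -s^2*(s - t) has shape L^2 M (L != M), so D-series; mu = 8 gives D_8.

Type D8, Milnor number mu = 8.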